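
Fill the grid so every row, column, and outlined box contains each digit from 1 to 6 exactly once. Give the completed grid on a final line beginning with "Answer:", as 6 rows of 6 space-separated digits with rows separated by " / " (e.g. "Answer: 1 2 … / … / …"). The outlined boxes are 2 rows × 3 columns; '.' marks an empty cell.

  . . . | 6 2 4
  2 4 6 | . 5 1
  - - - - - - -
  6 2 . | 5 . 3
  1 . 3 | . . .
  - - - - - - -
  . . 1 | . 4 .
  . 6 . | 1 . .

Step 1. [r6c3∈{2,4,5}] 2 has one home in col 3: r6c3, so r6c3=2.
Step 2. [r5c6∈{2,5,6}] 6 has one home in row 5: r5c6. So r5c6=6.
Step 3. [r1c2∈{1,3,5}] r1c2 is the only open cell in row 1 admitting 1, so r1c2=1.
Step 4. [r5c2∈{3,5}] in col 2, 3 fits only at r5c2 ⇒ r5c2=3.
Step 5. [r5c1∈{5}] r5c1 has the single candidate 5, so r5c1=5.
Step 6. [r4c6∈{2}] nothing but 2 survives at r4c6 ⇒ r4c6=2.
Step 7. [r1c1∈{3}] nothing but 3 survives at r1c1. So r1c1=3.
Step 8. [r4c2∈{5}] nothing but 5 survives at r4c2 ⇒ r4c2=5.
Step 9. [r4c5∈{6}] r4c5's peers cover all but 6 ⇒ r4c5=6.
Step 10. [r1c3∈{5}] r1c3 has the single candidate 5 ⇒ r1c3=5.
Step 11. [r5c4∈{2}] r5c4's peers cover all but 2, so r5c4=2.
Step 12. [r6c1∈{4}] nothing but 4 survives at r6c1, so r6c1=4.
Step 13. [r3c5∈{1}] r3c5 is down to just 1. So r3c5=1.
Step 14. [r6c6∈{5}] nothing but 5 survives at r6c6 ⇒ r6c6=5.
Step 15. [r3c3∈{4}] r3c3 is down to just 4 ⇒ r3c3=4.
Step 16. [r6c5∈{3}] only 3 remains possible at r6c5, so r6c5=3.
Step 17. [r4c4∈{4}] only 4 remains possible at r4c4. So r4c4=4.
Step 18. [r2c4∈{3}] r2c4's peers cover all but 3. So r2c4=3.

Answer: 3 1 5 6 2 4 / 2 4 6 3 5 1 / 6 2 4 5 1 3 / 1 5 3 4 6 2 / 5 3 1 2 4 6 / 4 6 2 1 3 5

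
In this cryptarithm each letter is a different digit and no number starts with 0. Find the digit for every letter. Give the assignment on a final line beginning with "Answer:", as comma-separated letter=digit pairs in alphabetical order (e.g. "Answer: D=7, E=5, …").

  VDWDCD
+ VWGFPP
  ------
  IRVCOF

Step 1. [col 1: D + P ≡ F (mod 10)] column 1 (D + P ≡ F (mod 10), carry-in 0) doesn't pin D yet; pick D=6 and continue ⇒ D=6.
Step 2. [col 1: D + P ≡ F (mod 10)] F=9 is one option consistent with column 1 (D + P ≡ F (mod 10), carry-in 0) — take it, so F=9.
Step 3. [col 1: D + P ≡ F (mod 10)] in column 1 we have D+P≡F with carry-in 0; given D=6, F=9 and digits 6,9 already taken and all letters distinct, that pins P to 3 ⇒ P=3.
Step 4. [col 2: C + P ≡ O (mod 10)] several values work for O in column 2 (C + P ≡ O (mod 10), carry-in 0); try O=8, so O=8.
Step 5. [col 2: C + P ≡ O (mod 10)] column 2: given P=3, O=8, carry-in 0, and digits 3,6,8,9 already taken and all letters distinct, C+P≡O (mod 10) forces C=5. So C=5.
Step 6. [col 4: W + G ≡ V (mod 10)] G=0 is one option consistent with column 4 (W + G ≡ V (mod 10), carry-in 1) — take it. So G=0.
Step 7. [col 4: W + G ≡ V (mod 10)] column 4: given G=0, carry-in 1, and digits 0,3,5,6,8,9 already taken and all letters distinct, W+G≡V (mod 10) forces V=2. So V=2.
Step 8. [col 4: W + G ≡ V (mod 10)] column 4 reads W+G+carry(1)=V with G=0, V=2; with digits 0,2,3,5,6,8,9 already taken and all letters distinct, the only value for W is 1. So W=1.
Step 9. [col 5: D + W ≡ R (mod 10)] column 5 reads D+W+carry(0)=R with D=6, W=1; with digits 0,1,2,3,5,6,8,9 already taken and all letters distinct, the only value for R is 7 ⇒ R=7.
Step 10. [col 6: V + V ≡ I (mod 10)] from column 6 (V=2, carry-in 0, digits 0,1,2,3,5,6,7,8,9 already taken and all letters distinct): I must equal 4 ⇒ I=4.

Answer: C=5, D=6, F=9, G=0, I=4, O=8, P=3, R=7, V=2, W=1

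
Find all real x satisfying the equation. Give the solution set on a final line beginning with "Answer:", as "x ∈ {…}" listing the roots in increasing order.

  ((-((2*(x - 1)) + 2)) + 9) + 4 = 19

Step 1. [((-((2*(x - 1)) + 2)) + 9) + 4 = 19] peel the +4: subtract 4 from each side, so sub: (-((2*(x - 1)) + 2)) + 9 = 15.
Step 2. [(-((2*(x - 1)) + 2)) + 9 = 15] peel the +9: subtract 9 from each side ⇒ sub: -((2*(x - 1)) + 2) = 6.
Step 3. [-((2*(x - 1)) + 2) = 6] leading − — multiply by −1, so neg: (2*(x - 1)) + 2 = -6.
Step 4. [(2*(x - 1)) + 2 = -6] the outer +2 inverts by subtracting 2. So sub: 2*(x - 1) = -8.
Step 5. [2*(x - 1) = -8] LHS = 2·(…); ÷2 both sides. So div: x - 1 = -4.
Step 6. [x - 1 = -4] add 1: x sits inside (… - 1). So sub: x = -3.

Answer: x ∈ {-3}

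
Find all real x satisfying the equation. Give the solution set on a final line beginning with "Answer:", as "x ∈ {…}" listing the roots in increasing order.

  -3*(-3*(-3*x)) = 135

Step 1. [-3*(-3*(-3*x)) = 135] LHS = -3·(…); ÷-3 both sides ⇒ div: -3*(-3*x) = -45.
Step 2. [-3*(-3*x) = -45] divide by the outer -3. So div: -3*x = 15.
Step 3. [-3*x = 15] divide by the outer -3 ⇒ div: x = -5.

Answer: x ∈ {-5}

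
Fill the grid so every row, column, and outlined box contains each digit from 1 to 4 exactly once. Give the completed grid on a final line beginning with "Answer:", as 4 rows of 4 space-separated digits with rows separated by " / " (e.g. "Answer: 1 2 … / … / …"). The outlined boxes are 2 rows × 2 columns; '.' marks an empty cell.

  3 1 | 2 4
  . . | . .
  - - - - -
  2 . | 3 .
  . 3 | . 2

Step 1. [r4c1∈{1,4}] col 1 places 1 nowhere but r4c1 ⇒ r4c1=1.
Step 2. [r2c3∈{1}] r2c3 has the single candidate 1 ⇒ r2c3=1.
Step 3. [r3c2∈{4}] only 4 remains possible at r3c2, so r3c2=4.
Step 4. [r2c2∈{2}] r2c2's peers cover all but 2 ⇒ r2c2=2.
Step 5. [r3c4∈{1}] nothing but 1 survives at r3c4, so r3c4=1.
Step 6. [r4c3∈{4}] r4c3 is down to just 4, so r4c3=4.
Step 7. [r2c4∈{3}] r2c4's peers cover all but 3 ⇒ r2c4=3.
Step 8. [r2c1∈{4}] only 4 remains possible at r2c1, so r2c1=4.

Answer: 3 1 2 4 / 4 2 1 3 / 2 4 3 1 / 1 3 4 2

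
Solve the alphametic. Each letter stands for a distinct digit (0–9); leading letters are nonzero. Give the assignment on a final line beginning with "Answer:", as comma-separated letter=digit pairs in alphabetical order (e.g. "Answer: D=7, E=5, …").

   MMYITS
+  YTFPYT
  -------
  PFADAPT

Step 1. [col 1: S + T ≡ T (mod 10)] column 1 reads S+T+carry(0)=T with nothing yet; with all letters distinct, none taken yet, the only value for S is 0. So S=0.
Step 2. [col 1: S + T ≡ T (mod 10)] several values work for T in column 1 (S + T ≡ T (mod 10), carry-in 0); try T=2, so T=2.
Step 3. [col 2: T + Y ≡ P (mod 10)] column 2 (T + Y ≡ P (mod 10), carry-in 0) doesn't pin P yet; pick P=1 and continue, so P=1.
Step 4. [col 2: T + Y ≡ P (mod 10)] from column 2 (T=2, P=1, carry-in 0, digits 0,1,2 already taken and all letters distinct): Y must equal 9. So Y=9.
Step 5. [col 3: I + P ≡ A (mod 10)] no forcing yet in column 3 (carry-in 1); A=8 is free and consistent — try it ⇒ A=8.
Step 6. [col 3: I + P ≡ A (mod 10)] in column 3 we have I+P≡A with carry-in 1; given P=1, A=8 and digits 0,1,2,8,9 already taken and all letters distinct, that pins I to 6, so I=6.
Step 7. [col 4: Y + F ≡ D (mod 10)] column 4 (Y + F ≡ D (mod 10), carry-in 0) doesn't pin D yet; pick D=3 and continue. So D=3.
Step 8. [col 4: Y + F ≡ D (mod 10)] from column 4 (Y=9, D=3, carry-in 0, digits 0,1,2,3,6,8,9 already taken and all letters distinct): F must equal 4, so F=4.
Step 9. [col 5: M + T ≡ A (mod 10)] from column 5 (T=2, A=8, carry-in 1, digits 0,1,2,3,4,6,8,9 already taken and all letters distinct): M must equal 5. So M=5.

Answer: A=8, D=3, F=4, I=6, M=5, P=1, S=0, T=2, Y=9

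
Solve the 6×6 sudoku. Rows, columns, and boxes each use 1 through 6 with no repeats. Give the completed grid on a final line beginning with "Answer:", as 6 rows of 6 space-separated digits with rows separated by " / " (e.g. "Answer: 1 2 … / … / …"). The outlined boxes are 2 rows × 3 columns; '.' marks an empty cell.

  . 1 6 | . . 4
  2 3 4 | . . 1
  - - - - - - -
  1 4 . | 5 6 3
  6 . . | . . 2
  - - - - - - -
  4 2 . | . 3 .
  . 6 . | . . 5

Step 1. [r4c3∈{3,5}] in row 4, 3 fits only at r4c3, so r4c3=3.
Step 2. [r6c3∈{1}] nothing but 1 survives at r6c3, so r6c3=1.
Step 3. [r5c4∈{1,6}] across row 5, 1 lands solely at r5c4, so r5c4=1.
Step 4. [r4c4∈{4}] r4c4's peers cover all but 4 ⇒ r4c4=4.
Step 5. [r6c4∈{2}] r6c4's peers cover all but 2 ⇒ r6c4=2.
Step 6. [r1c5∈{2,5}] across row 1, 2 lands solely at r1c5, so r1c5=2.
Step 7. [r1c4∈{3}] r1c4 is down to just 3. So r1c4=3.
Step 8. [r2c5∈{5}] nothing but 5 survives at r2c5. So r2c5=5.
Step 9. [r1c1∈{5}] r1c1 has the single candidate 5, so r1c1=5.
Step 10. [r5c3∈{5}] nothing but 5 survives at r5c3 ⇒ r5c3=5.
Step 11. [r5c6∈{6}] only 6 remains possible at r5c6. So r5c6=6.
Step 12. [r4c5∈{1}] r4c5 has the single candidate 1 ⇒ r4c5=1.
Step 13. [r4c2∈{5}] only 5 remains possible at r4c2. So r4c2=5.
Step 14. [r6c1∈{3}] r6c1's peers cover all but 3 ⇒ r6c1=3.
Step 15. [r2c4∈{6}] nothing but 6 survives at r2c4, so r2c4=6.
Step 16. [r3c3∈{2}] only 2 remains possible at r3c3 ⇒ r3c3=2.
Step 17. [r6c5∈{4}] r6c5's peers cover all but 4 ⇒ r6c5=4.

Answer: 5 1 6 3 2 4 / 2 3 4 6 5 1 / 1 4 2 5 6 3 / 6 5 3 4 1 2 / 4 2 5 1 3 6 / 3 6 1 2 4 5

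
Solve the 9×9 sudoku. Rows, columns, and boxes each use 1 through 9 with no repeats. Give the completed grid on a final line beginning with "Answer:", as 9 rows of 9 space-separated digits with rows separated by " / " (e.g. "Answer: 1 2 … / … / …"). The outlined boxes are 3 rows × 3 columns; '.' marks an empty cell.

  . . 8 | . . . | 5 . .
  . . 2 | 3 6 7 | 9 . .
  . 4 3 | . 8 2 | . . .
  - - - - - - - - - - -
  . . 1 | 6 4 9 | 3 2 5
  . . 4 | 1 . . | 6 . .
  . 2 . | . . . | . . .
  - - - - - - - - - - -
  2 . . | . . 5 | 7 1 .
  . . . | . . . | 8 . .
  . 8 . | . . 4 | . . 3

Step 1. [r8c1∈{1,3,4,5,6,7,9}] col 1 places 4 nowhere but r8c1. So r8c1=4.
Step 2. [r4c2∈{7}] only 7 remains possible at r4c2 ⇒ r4c2=7.
Step 3. [r8c6∈{1,3,6}] 6 has one home in col 6: r8c6, so r8c6=6.
Step 4. [r5c5∈{2,3,5,7}] in row 5, 2 fits only at r5c5 ⇒ r5c5=2.
Step 5. [r1c9∈{1,2,4,6,7}] across row 1, 2 lands solely at r1c9, so r1c9=2.
Step 6. [r8c9∈{9}] only 9 remains possible at r8c9, so r8c9=9.
Step 7. [r6c5∈{3,5,7}] in col 5, 5 fits only at r6c5, so r6c5=5.
Step 8. [r6c4∈{7,8}] r6c4 is the only open cell in box 5 admitting 7. So r6c4=7.
Step 9. [r3c7∈{1}] only 1 remains possible at r3c7, so r3c7=1.
Step 10. [r1c6∈{1}] r1c6 has the single candidate 1. So r1c6=1.
Step 11. [r1c5∈{9}] only 9 remains possible at r1c5, so r1c5=9.
Step 12. [r3c1∈{5,6,7,9}] r3c1 is the only open cell in row 3 admitting 9. So r3c1=9.
Step 13. [r1c2∈{6}] nothing but 6 survives at r1c2, so r1c2=6.
Step 14. [r7c9∈{4,6}] row 7 places 4 nowhere but r7c9, so r7c9=4.
Step 15. [r7c3∈{6,9}] in row 7, 6 fits only at r7c3. So r7c3=6.
Step 16. [r2c8∈{4,8}] row 2 places 4 nowhere but r2c8. So r2c8=4.
Step 17. [r8c8∈{5}] r8c8 has the single candidate 5 ⇒ r8c8=5.
Step 18. [r9c3∈{5,7,9}] 5 has one home in col 3: r9c3, so r9c3=5.
Step 19. [r7c2∈{3,9}] box 7 places 9 nowhere but r7c2, so r7c2=9.
Step 20. [r8c2∈{1,3}] 3 has one home in box 7: r8c2 ⇒ r8c2=3.
Step 21. [r5c8∈{7,8,9}] row 5 places 9 nowhere but r5c8. So r5c8=9.
Step 22. [r6c8∈{8}] nothing but 8 survives at r6c8. So r6c8=8.
Step 23. [r9c1∈{1,7}] across box 7, 1 lands solely at r9c1, so r9c1=1.
Step 24. [r6c6∈{3}] nothing but 3 survives at r6c6. So r6c6=3.
Step 25. [r2c1∈{5}] r2c1 is down to just 5, so r2c1=5.
Step 26. [r3c9∈{6,7}] in col 9, 6 fits only at r3c9 ⇒ r3c9=6.
Step 27. [r1c1∈{7}] r1c1 has the single candidate 7 ⇒ r1c1=7.
Step 28. [r8c3∈{7}] only 7 remains possible at r8c3 ⇒ r8c3=7.
Step 29. [r4c1∈{8}] r4c1 is down to just 8. So r4c1=8.
Step 30. [r8c4∈{2}] r8c4 is down to just 2, so r8c4=2.
Step 31. [r2c2∈{1}] r2c2's peers cover all but 1 ⇒ r2c2=1.
Step 32. [r6c9∈{1}] r6c9 has the single candidate 1 ⇒ r6c9=1.
Step 33. [r6c7∈{4}] r6c7 has the single candidate 4 ⇒ r6c7=4.
Step 34. [r5c2∈{5}] r5c2 is down to just 5, so r5c2=5.
Step 35. [r5c9∈{7}] r5c9 is down to just 7. So r5c9=7.
Step 36. [r3c4∈{5}] r3c4's peers cover all but 5. So r3c4=5.
Step 37. [r6c3∈{9}] r6c3's peers cover all but 9. So r6c3=9.
Step 38. [r1c8∈{3}] nothing but 3 survives at r1c8. So r1c8=3.
Step 39. [r8c5∈{1}] nothing but 1 survives at r8c5, so r8c5=1.
Step 40. [r6c1∈{6}] r6c1's peers cover all but 6. So r6c1=6.
Step 41. [r9c8∈{6}] r9c8 is down to just 6 ⇒ r9c8=6.
Step 42. [r9c5∈{7}] r9c5 is down to just 7 ⇒ r9c5=7.
Step 43. [r5c6∈{8}] r5c6 is down to just 8 ⇒ r5c6=8.
Step 44. [r3c8∈{7}] r3c8's peers cover all but 7. So r3c8=7.
Step 45. [r9c4∈{9}] nothing but 9 survives at r9c4, so r9c4=9.
Step 46. [r9c7∈{2}] r9c7 has the single candidate 2. So r9c7=2.
Step 47. [r5c1∈{3}] r5c1 has the single candidate 3 ⇒ r5c1=3.
Step 48. [r7c4∈{8}] r7c4 has the single candidate 8 ⇒ r7c4=8.
Step 49. [r7c5∈{3}] r7c5 has the single candidate 3. So r7c5=3.
Step 50. [r2c9∈{8}] r2c9's peers cover all but 8 ⇒ r2c9=8.
Step 51. [r1c4∈{4}] r1c4 has the single candidate 4 ⇒ r1c4=4.

Answer: 7 6 8 4 9 1 5 3 2 / 5 1 2 3 6 7 9 4 8 / 9 4 3 5 8 2 1 7 6 / 8 7 1 6 4 9 3 2 5 / 3 5 4 1 2 8 6 9 7 / 6 2 9 7 5 3 4 8 1 / 2 9 6 8 3 5 7 1 4 / 4 3 7 2 1 6 8 5 9 / 1 8 5 9 7 4 2 6 3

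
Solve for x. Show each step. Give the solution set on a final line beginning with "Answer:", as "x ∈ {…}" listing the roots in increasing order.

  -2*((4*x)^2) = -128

Step 1. [-2*((4*x)^2) = -128] leading coefficient -2: divide by -2, so div: (4*x)^2 = 64.
Step 2. [(4*x)^2 = 64] 64 ≥ 0, LHS is (·)² — take ±√. So sqrt: 4*x = 8 or -8.
Step 3. [4*x = 8 or -8] LHS = 4·(…); ÷4 both sides, so div: x = 2 or -2.

Answer: x ∈ {-2, 2}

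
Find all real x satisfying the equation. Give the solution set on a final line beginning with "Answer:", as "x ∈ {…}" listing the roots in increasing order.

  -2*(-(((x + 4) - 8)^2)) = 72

Step 1. [-2*(-(((x + 4) - 8)^2)) = 72] leading coefficient -2: divide by -2. So div: -(((x + 4) - 8)^2) = -36.
Step 2. [-(((x + 4) - 8)^2) = -36] flip signs both sides ⇒ neg: ((x + 4) - 8)^2 = 36.
Step 3. [((x + 4) - 8)^2 = 36] LHS squared, RHS 36 ≥ 0: apply √ (±), so sqrt: (x + 4) - 8 = 6 or -6.
Step 4. [(x + 4) - 8 = 6 or -6] 8 comes off first (add 8) ⇒ sub: x + 4 = 14 or 2.
Step 5. [x + 4 = 14 or 2] subtract 4: x sits inside (… + 4) ⇒ sub: x = 10 or -2.

Answer: x ∈ {-2, 10}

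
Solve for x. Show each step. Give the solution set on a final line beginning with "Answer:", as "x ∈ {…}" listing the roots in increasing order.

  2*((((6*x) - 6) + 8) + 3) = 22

Step 1. [2*((((6*x) - 6) + 8) + 3) = 22] divide by the outer 2, so div: (((6*x) - 6) + 8) + 3 = 11.
Step 2. [(((6*x) - 6) + 8) + 3 = 11] subtract 3: x sits inside (… + 3), so sub: ((6*x) - 6) + 8 = 8.
Step 3. [((6*x) - 6) + 8 = 8] 8 comes off first (subtract 8) ⇒ sub: (6*x) - 6 = 0.
Step 4. [(6*x) - 6 = 0] peel the -6: add 6 from each side. So sub: 6*x = 6.
Step 5. [6*x = 6] leading coefficient 6: divide by 6. So div: x = 1.

Answer: x ∈ {1}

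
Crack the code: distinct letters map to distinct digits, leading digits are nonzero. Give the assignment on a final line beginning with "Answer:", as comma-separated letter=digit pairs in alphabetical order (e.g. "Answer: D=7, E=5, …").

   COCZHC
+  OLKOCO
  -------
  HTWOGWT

Step 1. [col 1: C + O ≡ T (mod 10)] no forcing yet in column 1 (carry-in 0); C=7 is free and consistent — try it. So C=7.
Step 2. [col 1: C + O ≡ T (mod 10)] several values work for O in column 1 (C + O ≡ T (mod 10), carry-in 0); try O=6 ⇒ O=6.
Step 3. [col 1: C + O ≡ T (mod 10)] in column 1 we have C+O≡T with carry-in 0; given C=7, O=6 and digits 6,7 already taken and all letters distinct, that pins T to 3. So T=3.
Step 4. [col 2: H + C ≡ W (mod 10)] column 2 (H + C ≡ W (mod 10), carry-in 1) doesn't pin W yet; pick W=9 and continue, so W=9.
Step 5. [col 2: H + C ≡ W (mod 10)] from column 2 (C=7, W=9, carry-in 1, digits 3,6,7,9 already taken and all letters distinct): H must equal 1 ⇒ H=1.
Step 6. [col 3: Z + O ≡ G (mod 10)] Z=4 is one option consistent with column 3 (Z + O ≡ G (mod 10), carry-in 0) — take it, so Z=4.
Step 7. [col 3: Z + O ≡ G (mod 10)] from column 3 (Z=4, O=6, carry-in 0, digits 1,3,4,6,7,9 already taken and all letters distinct): G must equal 0 ⇒ G=0.
Step 8. [col 4: C + K ≡ O (mod 10)] column 4 reads C+K+carry(1)=O with C=7, O=6; with digits 0,1,3,4,6,7,9 already taken and all letters distinct, the only value for K is 8 ⇒ K=8.
Step 9. [col 5: O + L ≡ W (mod 10)] in column 5 we have O+L≡W with carry-in 1; given O=6, W=9 and digits 0,1,3,4,6,7,8,9 already taken and all letters distinct, that pins L to 2. So L=2.

Answer: C=7, G=0, H=1, K=8, L=2, O=6, T=3, W=9, Z=4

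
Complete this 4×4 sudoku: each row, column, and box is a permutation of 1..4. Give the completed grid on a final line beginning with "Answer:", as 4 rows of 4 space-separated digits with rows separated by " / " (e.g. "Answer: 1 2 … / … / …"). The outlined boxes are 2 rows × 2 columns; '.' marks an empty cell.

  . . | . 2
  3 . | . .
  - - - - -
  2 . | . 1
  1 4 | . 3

Step 1. [r1c2∈{1}] nothing but 1 survives at r1c2, so r1c2=1.
Step 2. [r3c3∈{4}] r3c3's peers cover all but 4, so r3c3=4.
Step 3. [r2c4∈{4}] only 4 remains possible at r2c4, so r2c4=4.
Step 4. [r2c3∈{1}] r2c3's peers cover all but 1 ⇒ r2c3=1.
Step 5. [r1c1∈{4}] r1c1's peers cover all but 4. So r1c1=4.
Step 6. [r3c2∈{3}] nothing but 3 survives at r3c2. So r3c2=3.
Step 7. [r1c3∈{3}] r1c3 is down to just 3. So r1c3=3.
Step 8. [r2c2∈{2}] nothing but 2 survives at r2c2. So r2c2=2.
Step 9. [r4c3∈{2}] r4c3 is down to just 2. So r4c3=2.

Answer: 4 1 3 2 / 3 2 1 4 / 2 3 4 1 / 1 4 2 3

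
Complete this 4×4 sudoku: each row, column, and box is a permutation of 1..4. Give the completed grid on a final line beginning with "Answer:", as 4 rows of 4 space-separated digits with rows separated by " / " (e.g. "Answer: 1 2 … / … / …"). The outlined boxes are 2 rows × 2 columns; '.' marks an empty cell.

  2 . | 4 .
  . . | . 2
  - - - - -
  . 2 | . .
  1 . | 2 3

Step 1. [r1c2∈{1,3}] across row 1, 3 lands solely at r1c2. So r1c2=3.
Step 2. [r2c1∈{4}] r2c1 has the single candidate 4, so r2c1=4.
Step 3. [r3c3∈{1}] r3c3 has the single candidate 1, so r3c3=1.
Step 4. [r2c3∈{3}] nothing but 3 survives at r2c3, so r2c3=3.
Step 5. [r1c4∈{1}] r1c4 has the single candidate 1. So r1c4=1.
Step 6. [r2c2∈{1}] only 1 remains possible at r2c2 ⇒ r2c2=1.
Step 7. [r3c4∈{4}] r3c4 has the single candidate 4 ⇒ r3c4=4.
Step 8. [r4c2∈{4}] r4c2 has the single candidate 4, so r4c2=4.
Step 9. [r3c1∈{3}] r3c1 has the single candidate 3, so r3c1=3.

Answer: 2 3 4 1 / 4 1 3 2 / 3 2 1 4 / 1 4 2 3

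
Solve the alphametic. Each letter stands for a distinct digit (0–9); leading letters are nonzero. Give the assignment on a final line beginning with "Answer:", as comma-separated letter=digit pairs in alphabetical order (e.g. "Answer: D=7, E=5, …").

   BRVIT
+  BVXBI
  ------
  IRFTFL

Step 1. [col 1: T + I ≡ L (mod 10)] column 1 (T + I ≡ L (mod 10), carry-in 0) doesn't pin T yet; pick T=8 and continue, so T=8.
Step 2. [col 1: T + I ≡ L (mod 10)] no forcing yet in column 1 (carry-in 0); I=1 is free and consistent — try it ⇒ I=1.
Step 3. [col 1: T + I ≡ L (mod 10)] column 1: given T=8, I=1, carry-in 0, and digits 1,8 already taken and all letters distinct, T+I≡L (mod 10) forces L=9, so L=9.
Step 4. [col 2: I + B ≡ F (mod 10)] column 2 (I + B ≡ F (mod 10), carry-in 0) doesn't pin F yet; pick F=7 and continue. So F=7.
Step 5. [col 2: I + B ≡ F (mod 10)] in column 2 we have I+B≡F with carry-in 0; given I=1, F=7 and digits 1,7,8,9 already taken and all letters distinct, that pins B to 6. So B=6.
Step 6. [col 3: V + X ≡ T (mod 10)] several values work for X in column 3 (V + X ≡ T (mod 10), carry-in 0); try X=3. So X=3.
Step 7. [col 3: V + X ≡ T (mod 10)] column 3: given X=3, T=8, carry-in 0, and digits 1,3,6,7,8,9 already taken and all letters distinct, V+X≡T (mod 10) forces V=5. So V=5.
Step 8. [col 4: R + V ≡ F (mod 10)] column 4: given V=5, F=7, carry-in 0, and digits 1,3,5,6,7,8,9 already taken and all letters distinct, R+V≡F (mod 10) forces R=2. So R=2.

Answer: B=6, F=7, I=1, L=9, R=2, T=8, V=5, X=3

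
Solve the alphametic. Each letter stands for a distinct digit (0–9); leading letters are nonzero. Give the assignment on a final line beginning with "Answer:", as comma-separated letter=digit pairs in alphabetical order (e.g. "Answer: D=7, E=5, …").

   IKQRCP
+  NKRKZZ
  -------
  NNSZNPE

Step 1. [col 1: P + Z ≡ E (mod 10)] several values work for E in column 1 (P + Z ≡ E (mod 10), carry-in 0); try E=0 ⇒ E=0.
Step 2. [col 1: P + Z ≡ E (mod 10)] no forcing yet in column 1 (carry-in 0); Z=7 is free and consistent — try it. So Z=7.
Step 3. [col 1: P + Z ≡ E (mod 10)] column 1: given Z=7, E=0, carry-in 0, and digits 0,7 already taken and all letters distinct, P+Z≡E (mod 10) forces P=3, so P=3.
Step 4. [N] the sum has 7 digits but both addends have 6; that extra leading digit N is the final carry, namely 1. So N=1.
Step 5. [col 2: C + Z ≡ P (mod 10)] column 2 reads C+Z+carry(1)=P with Z=7, P=3; with digits 0,1,3,7 already taken and all letters distinct, the only value for C is 5 ⇒ C=5.
Step 6. [col 3: R + K ≡ N (mod 10)] no forcing yet in column 3 (carry-in 1); K=8 is free and consistent — try it. So K=8.
Step 7. [col 3: R + K ≡ N (mod 10)] column 3: given K=8, N=1, carry-in 1, and digits 0,1,3,5,7,8 already taken and all letters distinct, R+K≡N (mod 10) forces R=2. So R=2.
Step 8. [col 4: Q + R ≡ Z (mod 10)] in column 4 we have Q+R≡Z with carry-in 1; given R=2, Z=7 and digits 0,1,2,3,5,7,8 already taken and all letters distinct, that pins Q to 4, so Q=4.
Step 9. [col 5: K + K ≡ S (mod 10)] column 5 reads K+K+carry(0)=S with K=8; with digits 0,1,2,3,4,5,7,8 already taken and all letters distinct, the only value for S is 6. So S=6.
Step 10. [col 6: I + N ≡ N (mod 10)] from column 6 (N=1, carry-in 1, digits 0,1,2,3,4,5,6,7,8 already taken and all letters distinct): I must equal 9. So I=9.

Answer: C=5, E=0, I=9, K=8, N=1, P=3, Q=4, R=2, S=6, Z=7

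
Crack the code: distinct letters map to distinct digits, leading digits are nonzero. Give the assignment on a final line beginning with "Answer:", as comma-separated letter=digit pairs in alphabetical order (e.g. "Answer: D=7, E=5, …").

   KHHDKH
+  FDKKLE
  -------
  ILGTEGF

Step 1. [col 1: H + E ≡ F (mod 10)] no forcing yet in column 1 (carry-in 0); E=5 is free and consistent — try it. So E=5.
Step 2. [I] adding two 6-digit numbers gives at most 6+1 digits, and here it does — I is that final carry and must be 1. So I=1.
Step 3. [col 1: H + E ≡ F (mod 10)] column 1 (H + E ≡ F (mod 10), carry-in 0) doesn't pin F yet; pick F=7 and continue, so F=7.
Step 4. [col 1: H + E ≡ F (mod 10)] column 1: given E=5, F=7, carry-in 0, and digits 1,5,7 already taken and all letters distinct, H+E≡F (mod 10) forces H=2. So H=2.
Step 5. [col 2: K + L ≡ G (mod 10)] no forcing yet in column 2 (carry-in 0); G=0 is free and consistent — try it, so G=0.
Step 6. [col 2: K + L ≡ G (mod 10)] L=4 is one option consistent with column 2 (K + L ≡ G (mod 10), carry-in 0) — take it ⇒ L=4.
Step 7. [col 2: K + L ≡ G (mod 10)] in column 2 we have K+L≡G with carry-in 0; given L=4, G=0 and digits 0,1,2,4,5,7 already taken and all letters distinct, that pins K to 6, so K=6.
Step 8. [col 3: D + K ≡ E (mod 10)] from column 3 (K=6, E=5, carry-in 1, digits 0,1,2,4,5,6,7 already taken and all letters distinct): D must equal 8. So D=8.
Step 9. [col 4: H + K ≡ T (mod 10)] in column 4 we have H+K≡T with carry-in 1; given H=2, K=6 and digits 0,1,2,4,5,6,7,8 already taken and all letters distinct, that pins T to 9. So T=9.

Answer: D=8, E=5, F=7, G=0, H=2, I=1, K=6, L=4, T=9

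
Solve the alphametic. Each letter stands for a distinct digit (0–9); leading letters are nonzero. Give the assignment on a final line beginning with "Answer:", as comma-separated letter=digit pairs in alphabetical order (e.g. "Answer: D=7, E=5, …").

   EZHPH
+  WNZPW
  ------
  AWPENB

Step 1. [A] the sum has 6 digits but both addends have 5; that extra leading digit A is the final carry, namely 1. So A=1.
Step 2. [col 1: H + W ≡ B (mod 10)] column 1 (H + W ≡ B (mod 10), carry-in 0) doesn't pin B yet; pick B=5 and continue ⇒ B=5.
Step 3. [col 1: H + W ≡ B (mod 10)] H=3 is one option consistent with column 1 (H + W ≡ B (mod 10), carry-in 0) — take it. So H=3.
Step 4. [col 1: H + W ≡ B (mod 10)] in column 1 we have H+W≡B with carry-in 0; given H=3, B=5 and digits 1,3,5 already taken and all letters distinct, that pins W to 2. So W=2.
Step 5. [col 2: P + P ≡ N (mod 10)] column 2 (P + P ≡ N (mod 10), carry-in 0) doesn't pin N yet; pick N=8 and continue, so N=8.
Step 6. [col 2: P + P ≡ N (mod 10)] no forcing yet in column 2 (carry-in 0); P=4 is free and consistent — try it, so P=4.
Step 7. [col 3: H + Z ≡ E (mod 10)] no forcing yet in column 3 (carry-in 0); E=9 is free and consistent — try it ⇒ E=9.
Step 8. [col 3: H + Z ≡ E (mod 10)] in column 3 we have H+Z≡E with carry-in 0; given H=3, E=9 and digits 1,2,3,4,5,8,9 already taken and all letters distinct, that pins Z to 6 ⇒ Z=6.

Answer: A=1, B=5, E=9, H=3, N=8, P=4, W=2, Z=6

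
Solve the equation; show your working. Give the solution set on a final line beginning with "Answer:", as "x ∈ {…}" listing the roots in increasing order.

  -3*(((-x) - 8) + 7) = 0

Step 1. [-3*(((-x) - 8) + 7) = 0] leading coefficient -3: divide by -3 ⇒ div: ((-x) - 8) + 7 = 0.
Step 2. [((-x) - 8) + 7 = 0] subtract 7: x sits inside (… + 7). So sub: (-x) - 8 = -7.
Step 3. [(-x) - 8 = -7] the outer -8 inverts by adding 8. So sub: -x = 1.
Step 4. [-x = 1] flip signs both sides. So neg: x = -1.

Answer: x ∈ {-1}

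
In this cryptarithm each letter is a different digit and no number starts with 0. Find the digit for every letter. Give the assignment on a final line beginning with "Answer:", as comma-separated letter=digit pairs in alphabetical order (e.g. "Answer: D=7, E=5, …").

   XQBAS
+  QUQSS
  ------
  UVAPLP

Step 1. [col 1: S + S ≡ P (mod 10)] P=4 is one option consistent with column 1 (S + S ≡ P (mod 10), carry-in 0) — take it ⇒ P=4.
Step 2. [U] U is the leading digit of a 6-digit sum of two 5-digit numbers; the final carry is exactly 1. So U=1.
Step 3. [col 1: S + S ≡ P (mod 10)] several values work for S in column 1 (S + S ≡ P (mod 10), carry-in 0); try S=2. So S=2.
Step 4. [col 2: A + S ≡ L (mod 10)] column 2 (A + S ≡ L (mod 10), carry-in 0) doesn't pin L yet; pick L=0 and continue ⇒ L=0.
Step 5. [col 2: A + S ≡ L (mod 10)] column 2: given S=2, L=0, carry-in 0, and digits 0,1,2,4 already taken and all letters distinct, A+S≡L (mod 10) forces A=8, so A=8.
Step 6. [col 3: B + Q ≡ P (mod 10)] Q=6 is one option consistent with column 3 (B + Q ≡ P (mod 10), carry-in 1) — take it. So Q=6.
Step 7. [col 3: B + Q ≡ P (mod 10)] column 3: given Q=6, P=4, carry-in 1, and digits 0,1,2,4,6,8 already taken and all letters distinct, B+Q≡P (mod 10) forces B=7, so B=7.
Step 8. [col 5: X + Q ≡ V (mod 10)] column 5 (X + Q ≡ V (mod 10), carry-in 0) doesn't pin V yet; pick V=5 and continue. So V=5.
Step 9. [col 5: X + Q ≡ V (mod 10)] column 5 reads X+Q+carry(0)=V with Q=6, V=5; with digits 0,1,2,4,5,6,7,8 already taken and all letters distinct, the only value for X is 9, so X=9.

Answer: A=8, B=7, L=0, P=4, Q=6, S=2, U=1, V=5, X=9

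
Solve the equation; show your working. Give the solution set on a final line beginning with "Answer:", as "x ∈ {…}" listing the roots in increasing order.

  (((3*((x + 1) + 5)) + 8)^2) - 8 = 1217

Step 1. [(((3*((x + 1) + 5)) + 8)^2) - 8 = 1217] -8 is outermost — add 8 both sides ⇒ sub: ((3*((x + 1) + 5)) + 8)^2 = 1225.
Step 2. [((3*((x + 1) + 5)) + 8)^2 = 1225] 1225 ≥ 0, LHS is (·)² — take ±√ ⇒ sqrt: (3*((x + 1) + 5)) + 8 = 35 or -35.
Step 3. [(3*((x + 1) + 5)) + 8 = 35 or -35] 8 comes off first (subtract 8) ⇒ sub: 3*((x + 1) + 5) = 27 or -43.
Step 4. [3*((x + 1) + 5) = 27 or -43] leading coefficient 3: divide by 3. So div: (x + 1) + 5 = 9 or -43/3.
Step 5. [(x + 1) + 5 = 9 or -43/3] peel the +5: subtract 5 from each side, so sub: x + 1 = 4 or -58/3.
Step 6. [x + 1 = 4 or -58/3] peel the +1: subtract 1 from each side ⇒ sub: x = 3 or -61/3.

Answer: x ∈ {-61/3, 3}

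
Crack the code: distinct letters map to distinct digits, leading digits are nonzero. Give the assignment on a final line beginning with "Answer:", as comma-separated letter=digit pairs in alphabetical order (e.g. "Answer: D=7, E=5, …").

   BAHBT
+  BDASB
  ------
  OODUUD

Step 1. [O] O is the leading digit of a 6-digit sum of two 5-digit numbers; the final carry is exactly 1 ⇒ O=1.
Step 2. [col 1: T + B ≡ D (mod 10)] no forcing yet in column 1 (carry-in 0); T=8 is free and consistent — try it. So T=8.
Step 3. [col 1: T + B ≡ D (mod 10)] B=5 is one option consistent with column 1 (T + B ≡ D (mod 10), carry-in 0) — take it, so B=5.
Step 4. [col 1: T + B ≡ D (mod 10)] from column 1 (T=8, B=5, carry-in 0, digits 1,5,8 already taken and all letters distinct): D must equal 3 ⇒ D=3.
Step 5. [col 2: B + S ≡ U (mod 10)] no forcing yet in column 2 (carry-in 1); S=0 is free and consistent — try it ⇒ S=0.
Step 6. [col 2: B + S ≡ U (mod 10)] in column 2 we have B+S≡U with carry-in 1; given B=5, S=0 and digits 0,1,3,5,8 already taken and all letters distinct, that pins U to 6, so U=6.
Step 7. [col 3: H + A ≡ U (mod 10)] H=7 is one option consistent with column 3 (H + A ≡ U (mod 10), carry-in 0) — take it ⇒ H=7.
Step 8. [col 3: H + A ≡ U (mod 10)] column 3: given H=7, U=6, carry-in 0, and digits 0,1,3,5,6,7,8 already taken and all letters distinct, H+A≡U (mod 10) forces A=9 ⇒ A=9.

Answer: A=9, B=5, D=3, H=7, O=1, S=0, T=8, U=6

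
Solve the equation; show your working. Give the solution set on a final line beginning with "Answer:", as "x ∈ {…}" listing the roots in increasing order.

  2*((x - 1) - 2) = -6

Step 1. [2*((x - 1) - 2) = -6] divide by the outer 2, so div: (x - 1) - 2 = -3.
Step 2. [(x - 1) - 2 = -3] peel the -2: add 2 from each side, so sub: x - 1 = -1.
Step 3. [x - 1 = -1] the outer -1 inverts by adding 1 ⇒ sub: x = 0.

Answer: x ∈ {0}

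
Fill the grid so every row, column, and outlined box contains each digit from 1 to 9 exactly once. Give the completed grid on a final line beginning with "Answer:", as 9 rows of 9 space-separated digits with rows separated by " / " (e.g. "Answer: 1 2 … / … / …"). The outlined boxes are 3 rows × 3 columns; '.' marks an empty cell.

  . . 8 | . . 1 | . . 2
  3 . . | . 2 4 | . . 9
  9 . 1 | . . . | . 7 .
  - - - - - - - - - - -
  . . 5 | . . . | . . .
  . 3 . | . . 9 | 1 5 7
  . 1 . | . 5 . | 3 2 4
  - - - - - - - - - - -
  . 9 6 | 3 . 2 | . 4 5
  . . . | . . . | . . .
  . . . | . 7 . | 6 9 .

Step 1. [r3c2∈{2,4,5,6}] across row 3, 2 lands solely at r3c2 ⇒ r3c2=2.
Step 2. [r2c3∈{7}] nothing but 7 survives at r2c3, so r2c3=7.
Step 3. [r1c4∈{5,6,7,9}] 7 has one home in row 1: r1c4, so r1c4=7.
Step 4. [r8c4∈{1,4,5,6,8,9}] in col 4, 9 fits only at r8c4. So r8c4=9.
Step 5. [r8c7∈{2,7,8}] across col 7, 2 lands solely at r8c7. So r8c7=2.
Step 6. [r3c7∈{4,5,8}] across row 3, 4 lands solely at r3c7, so r3c7=4.
Step 7. [r1c7∈{5}] r1c7 has the single candidate 5. So r1c7=5.
Step 8. [r2c7∈{8}] r2c7 has the single candidate 8. So r2c7=8.
Step 9. [r2c2∈{5,6}] across box 1, 5 lands solely at r2c2 ⇒ r2c2=5.
Step 10. [r2c4∈{6}] r2c4 is down to just 6. So r2c4=6.
Step 11. [r6c4∈{8}] r6c4 is down to just 8, so r6c4=8.
Step 12. [r5c1∈{2,4,6,8}] 8 has one home in row 5: r5c1. So r5c1=8.
Step 13. [r5c5∈{4,6}] in row 5, 6 fits only at r5c5. So r5c5=6.
Step 14. [r7c5∈{1,8}] in row 7, 8 fits only at r7c5. So r7c5=8.
Step 15. [r9c6∈{5}] r9c6's peers cover all but 5, so r9c6=5.
Step 16. [r3c5∈{3}] only 3 remains possible at r3c5. So r3c5=3.
Step 17. [r6c1∈{6,7}] in row 6, 6 fits only at r6c1 ⇒ r6c1=6.
Step 18. [r1c1∈{4}] only 4 remains possible at r1c1 ⇒ r1c1=4.
Step 19. [r7c1∈{1,7}] r7c1 is the only open cell in row 7 admitting 1. So r7c1=1.
Step 20. [r1c8∈{3,6}] 3 has one home in row 1: r1c8 ⇒ r1c8=3.
Step 21. [r9c1∈{2}] only 2 remains possible at r9c1, so r9c1=2.
Step 22. [r4c1∈{7}] nothing but 7 survives at r4c1. So r4c1=7.
Step 23. [r4c2∈{4}] only 4 remains possible at r4c2. So r4c2=4.
Step 24. [r8c5∈{1,4}] in col 5, 4 fits only at r8c5 ⇒ r8c5=4.
Step 25. [r4c4∈{1,2}] across row 4, 2 lands solely at r4c4 ⇒ r4c4=2.
Step 26. [r8c3∈{3}] r8c3 has the single candidate 3 ⇒ r8c3=3.
Step 27. [r9c9∈{1,3,8}] 3 has one home in row 9: r9c9, so r9c9=3.
Step 28. [r4c8∈{6,8}] across col 8, 6 lands solely at r4c8 ⇒ r4c8=6.
Step 29. [r8c8∈{1,8}] 8 has one home in col 8: r8c8. So r8c8=8.
Step 30. [r9c4∈{1}] r9c4 is down to just 1 ⇒ r9c4=1.
Step 31. [r6c3∈{9}] r6c3 has the single candidate 9, so r6c3=9.
Step 32. [r9c3∈{4}] only 4 remains possible at r9c3. So r9c3=4.
Step 33. [r4c5∈{1}] only 1 remains possible at r4c5, so r4c5=1.
Step 34. [r1c2∈{6}] only 6 remains possible at r1c2, so r1c2=6.
Step 35. [r3c4∈{5}] r3c4 has the single candidate 5, so r3c4=5.
Step 36. [r8c2∈{7}] r8c2 is down to just 7 ⇒ r8c2=7.
Step 37. [r4c7∈{9}] only 9 remains possible at r4c7 ⇒ r4c7=9.
Step 38. [r8c9∈{1}] nothing but 1 survives at r8c9, so r8c9=1.
Step 39. [r8c1∈{5}] nothing but 5 survives at r8c1, so r8c1=5.
Step 40. [r5c4∈{4}] r5c4 has the single candidate 4. So r5c4=4.
Step 41. [r9c2∈{8}] r9c2 is down to just 8 ⇒ r9c2=8.
Step 42. [r5c3∈{2}] r5c3's peers cover all but 2. So r5c3=2.
Step 43. [r6c6∈{7}] nothing but 7 survives at r6c6, so r6c6=7.
Step 44. [r3c6∈{8}] r3c6 has the single candidate 8 ⇒ r3c6=8.
Step 45. [r4c9∈{8}] r4c9 is down to just 8, so r4c9=8.
Step 46. [r3c9∈{6}] r3c9's peers cover all but 6 ⇒ r3c9=6.
Step 47. [r8c6∈{6}] nothing but 6 survives at r8c6. So r8c6=6.
Step 48. [r7c7∈{7}] nothing but 7 survives at r7c7 ⇒ r7c7=7.
Step 49. [r4c6∈{3}] only 3 remains possible at r4c6, so r4c6=3.
Step 50. [r2c8∈{1}] r2c8's peers cover all but 1 ⇒ r2c8=1.
Step 51. [r1c5∈{9}] r1c5 has the single candidate 9 ⇒ r1c5=9.

Answer: 4 6 8 7 9 1 5 3 2 / 3 5 7 6 2 4 8 1 9 / 9 2 1 5 3 8 4 7 6 / 7 4 5 2 1 3 9 6 8 / 8 3 2 4 6 9 1 5 7 / 6 1 9 8 5 7 3 2 4 / 1 9 6 3 8 2 7 4 5 / 5 7 3 9 4 6 2 8 1 / 2 8 4 1 7 5 6 9 3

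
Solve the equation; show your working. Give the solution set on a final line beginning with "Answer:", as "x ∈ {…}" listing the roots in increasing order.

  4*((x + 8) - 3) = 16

Step 1. [4*((x + 8) - 3) = 16] divide by the outer 4. So div: (x + 8) - 3 = 4.
Step 2. [(x + 8) - 3 = 4] peel the -3: add 3 from each side, so sub: x + 8 = 7.
Step 3. [x + 8 = 7] subtract 8: x sits inside (… + 8). So sub: x = -1.

Answer: x ∈ {-1}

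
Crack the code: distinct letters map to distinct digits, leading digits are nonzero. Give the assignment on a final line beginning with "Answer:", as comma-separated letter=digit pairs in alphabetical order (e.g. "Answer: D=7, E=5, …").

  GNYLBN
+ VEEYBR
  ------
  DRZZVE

Step 1. [col 1: N + R ≡ E (mod 10)] N=5 is one option consistent with column 1 (N + R ≡ E (mod 10), carry-in 0) — take it. So N=5.
Step 2. [col 1: N + R ≡ E (mod 10)] E=1 is one option consistent with column 1 (N + R ≡ E (mod 10), carry-in 0) — take it ⇒ E=1.
Step 3. [col 1: N + R ≡ E (mod 10)] column 1 reads N+R+carry(0)=E with N=5, E=1; with digits 1,5 already taken and all letters distinct, the only value for R is 6, so R=6.
Step 4. [col 2: B + B ≡ V (mod 10)] no forcing yet in column 2 (carry-in 1); B=8 is free and consistent — try it ⇒ B=8.
Step 5. [col 2: B + B ≡ V (mod 10)] from column 2 (B=8, carry-in 1, digits 1,5,6,8 already taken and all letters distinct): V must equal 7, so V=7.
Step 6. [col 3: L + Y ≡ Z (mod 10)] column 3 (L + Y ≡ Z (mod 10), carry-in 1) doesn't pin Y yet; pick Y=3 and continue. So Y=3.
Step 7. [col 3: L + Y ≡ Z (mod 10)] column 3: given Y=3, carry-in 1, and digits 1,3,5,6,7,8 already taken and all letters distinct, L+Y≡Z (mod 10) forces L=0 ⇒ L=0.
Step 8. [col 3: L + Y ≡ Z (mod 10)] column 3 reads L+Y+carry(1)=Z with L=0, Y=3; with digits 0,1,3,5,6,7,8 already taken and all letters distinct, the only value for Z is 4. So Z=4.
Step 9. [col 6: G + V ≡ D (mod 10)] column 6 reads G+V+carry(0)=D with V=7; with digits 0,1,3,4,5,6,7,8 already taken and all letters distinct, the only value for D is 9, so D=9.
Step 10. [col 6: G + V ≡ D (mod 10)] in column 6 we have G+V≡D with carry-in 0; given V=7, D=9 and digits 0,1,3,4,5,6,7,8,9 already taken and all letters distinct, that pins G to 2. So G=2.

Answer: B=8, D=9, E=1, G=2, L=0, N=5, R=6, V=7, Y=3, Z=4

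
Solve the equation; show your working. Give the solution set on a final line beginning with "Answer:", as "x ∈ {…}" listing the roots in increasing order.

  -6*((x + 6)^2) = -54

Step 1. [-6*((x + 6)^2) = -54] LHS = -6·(…); ÷-6 both sides ⇒ div: (x + 6)^2 = 9.
Step 2. [(x + 6)^2 = 9] LHS squared, RHS 9 ≥ 0: apply √ (±), so sqrt: x + 6 = 3 or -3.
Step 3. [x + 6 = 3 or -3] peel the +6: subtract 6 from each side. So sub: x = -3 or -9.

Answer: x ∈ {-9, -3}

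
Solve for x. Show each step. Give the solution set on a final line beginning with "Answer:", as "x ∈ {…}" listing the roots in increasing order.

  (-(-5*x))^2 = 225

Step 1. [(-(-5*x))^2 = 225] √ both sides: 225 ≥ 0 gives two branches. So sqrt: -(-5*x) = 15 or -15.
Step 2. [-(-5*x) = 15 or -15] leading − — multiply by −1, so neg: -5*x = -15 or 15.
Step 3. [-5*x = -15 or 15] divide by the outer -5 ⇒ div: x = 3 or -3.

Answer: x ∈ {-3, 3}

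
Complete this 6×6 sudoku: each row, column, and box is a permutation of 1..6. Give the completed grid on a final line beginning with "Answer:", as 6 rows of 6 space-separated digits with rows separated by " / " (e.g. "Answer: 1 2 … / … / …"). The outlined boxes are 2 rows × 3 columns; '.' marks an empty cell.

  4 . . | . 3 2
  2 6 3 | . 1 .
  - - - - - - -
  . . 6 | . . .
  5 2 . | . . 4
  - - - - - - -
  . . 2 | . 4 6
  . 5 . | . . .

Step 1. [r4c4∈{1,3,6}] row 4 places 3 nowhere but r4c4, so r4c4=3.
Step 2. [r5c4∈{1,5}] in row 5, 5 fits only at r5c4 ⇒ r5c4=5.
Step 3. [r4c3∈{1}] r4c3 has the single candidate 1, so r4c3=1.
Step 4. [r3c1∈{3}] nothing but 3 survives at r3c1 ⇒ r3c1=3.
Step 5. [r5c1∈{1}] only 1 remains possible at r5c1 ⇒ r5c1=1.
Step 6. [r6c5∈{2}] nothing but 2 survives at r6c5. So r6c5=2.
Step 7. [r6c4∈{1}] r6c4 has the single candidate 1, so r6c4=1.
Step 8. [r3c6∈{1,5}] in row 3, 1 fits only at r3c6, so r3c6=1.
Step 9. [r2c6∈{5}] r2c6 has the single candidate 5 ⇒ r2c6=5.
Step 10. [r1c2∈{1}] r1c2 is down to just 1. So r1c2=1.
Step 11. [r6c1∈{6}] r6c1's peers cover all but 6. So r6c1=6.
Step 12. [r1c3∈{5}] r1c3 is down to just 5 ⇒ r1c3=5.
Step 13. [r6c6∈{3}] only 3 remains possible at r6c6. So r6c6=3.
Step 14. [r4c5∈{6}] nothing but 6 survives at r4c5 ⇒ r4c5=6.
Step 15. [r5c2∈{3}] r5c2 has the single candidate 3. So r5c2=3.
Step 16. [r2c4∈{4}] r2c4 is down to just 4. So r2c4=4.
Step 17. [r3c2∈{4}] r3c2 is down to just 4. So r3c2=4.
Step 18. [r1c4∈{6}] r1c4 is down to just 6, so r1c4=6.
Step 19. [r6c3∈{4}] only 4 remains possible at r6c3. So r6c3=4.
Step 20. [r3c5∈{5}] nothing but 5 survives at r3c5, so r3c5=5.
Step 21. [r3c4∈{2}] only 2 remains possible at r3c4, so r3c4=2.

Answer: 4 1 5 6 3 2 / 2 6 3 4 1 5 / 3 4 6 2 5 1 / 5 2 1 3 6 4 / 1 3 2 5 4 6 / 6 5 4 1 2 3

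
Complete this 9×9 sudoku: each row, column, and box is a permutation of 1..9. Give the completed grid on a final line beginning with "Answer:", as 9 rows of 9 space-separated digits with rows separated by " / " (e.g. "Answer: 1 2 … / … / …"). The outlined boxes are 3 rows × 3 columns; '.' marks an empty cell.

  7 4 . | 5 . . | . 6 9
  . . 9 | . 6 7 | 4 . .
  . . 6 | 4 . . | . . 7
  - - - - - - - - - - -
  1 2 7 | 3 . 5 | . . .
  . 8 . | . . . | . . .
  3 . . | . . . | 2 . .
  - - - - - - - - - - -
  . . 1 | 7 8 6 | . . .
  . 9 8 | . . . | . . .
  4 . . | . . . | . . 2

Step 1. [r5c1∈{5,6,9}] in col 1, 9 fits only at r5c1. So r5c1=9.
Step 2. [r8c1∈{2,5,6}] col 1 places 6 nowhere but r8c1 ⇒ r8c1=6.
Step 3. [r9c7∈{1,3,5,6,7,8,9}] in row 9, 6 fits only at r9c7. So r9c7=6.
Step 4. [r9c8∈{1,3,5,7,8,9}] in row 9, 8 fits only at r9c8 ⇒ r9c8=8.
Step 5. [r1c3∈{2,3}] r1c3 is the only open cell in col 3 admitting 2 ⇒ r1c3=2.
Step 6. [r9c3∈{3,5}] col 3 places 3 nowhere but r9c3 ⇒ r9c3=3.
Step 7. [r7c2∈{5}] r7c2 has the single candidate 5. So r7c2=5.
Step 8. [r4c9∈{4,6,8}] row 4 places 6 nowhere but r4c9, so r4c9=6.
Step 9. [r4c7∈{8,9}] 8 has one home in row 4: r4c7 ⇒ r4c7=8.
Step 10. [r2c9∈{1,3,5,8}] in col 9, 8 fits only at r2c9, so r2c9=8.
Step 11. [r1c6∈{1,3,8}] 8 has one home in row 1: r1c6, so r1c6=8.
Step 12. [r5c4∈{1,2,6}] row 5 places 6 nowhere but r5c4, so r5c4=6.
Step 13. [r9c5∈{1,5,9}] across row 9, 5 lands solely at r9c5 ⇒ r9c5=5.
Step 14. [r2c1∈{5}] nothing but 5 survives at r2c1, so r2c1=5.
Step 15. [r7c7∈{3,9}] 9 has one home in col 7: r7c7 ⇒ r7c7=9.
Step 16. [r6c4∈{1,8,9}] in row 6, 8 fits only at r6c4 ⇒ r6c4=8.
Step 17. [r9c4∈{1,9}] across col 4, 9 lands solely at r9c4, so r9c4=9.
Step 18. [r9c6∈{1}] r9c6 is down to just 1 ⇒ r9c6=1.
Step 19. [r2c4∈{1,2}] col 4 places 1 nowhere but r2c4 ⇒ r2c4=1.
Step 20. [r1c7∈{1,3}] row 1 places 1 nowhere but r1c7. So r1c7=1.
Step 21. [r1c5∈{3}] r1c5 is down to just 3, so r1c5=3.
Step 22. [r8c6∈{2,3,4}] in col 6, 3 fits only at r8c6 ⇒ r8c6=3.
Step 23. [r8c5∈{2,4}] across box 8, 4 lands solely at r8c5 ⇒ r8c5=4.
Step 24. [r4c8∈{4,9}] in row 4, 4 fits only at r4c8 ⇒ r4c8=4.
Step 25. [r6c8∈{1,5,7,9}] 9 has one home in col 8: r6c8 ⇒ r6c8=9.
Step 26. [r7c8∈{3}] nothing but 3 survives at r7c8. So r7c8=3.
Step 27. [r3c7∈{3,5}] r3c7 is the only open cell in box 3 admitting 3 ⇒ r3c7=3.
Step 28. [r3c8∈{2,5}] row 3 places 5 nowhere but r3c8 ⇒ r3c8=5.
Step 29. [r6c6∈{4}] nothing but 4 survives at r6c6. So r6c6=4.
Step 30. [r5c9∈{1,3,5}] row 5 places 3 nowhere but r5c9 ⇒ r5c9=3.
Step 31. [r5c6∈{2}] only 2 remains possible at r5c6. So r5c6=2.
Step 32. [r6c3∈{5}] nothing but 5 survives at r6c3, so r6c3=5.
Step 33. [r6c9∈{1}] r6c9's peers cover all but 1. So r6c9=1.
Step 34. [r5c8∈{7}] only 7 remains possible at r5c8. So r5c8=7.
Step 35. [r3c5∈{2,9}] across row 3, 2 lands solely at r3c5. So r3c5=2.
Step 36. [r5c7∈{5}] nothing but 5 survives at r5c7 ⇒ r5c7=5.
Step 37. [r7c1∈{2}] r7c1's peers cover all but 2. So r7c1=2.
Step 38. [r2c2∈{3}] nothing but 3 survives at r2c2. So r2c2=3.
Step 39. [r7c9∈{4}] only 4 remains possible at r7c9, so r7c9=4.
Step 40. [r3c2∈{1}] r3c2's peers cover all but 1 ⇒ r3c2=1.
Step 41. [r6c2∈{6}] r6c2's peers cover all but 6, so r6c2=6.
Step 42. [r8c8∈{1}] r8c8 is down to just 1 ⇒ r8c8=1.
Step 43. [r8c4∈{2}] nothing but 2 survives at r8c4 ⇒ r8c4=2.
Step 44. [r8c7∈{7}] r8c7's peers cover all but 7 ⇒ r8c7=7.
Step 45. [r5c5∈{1}] only 1 remains possible at r5c5 ⇒ r5c5=1.
Step 46. [r2c8∈{2}] r2c8 has the single candidate 2, so r2c8=2.
Step 47. [r3c6∈{9}] r3c6 has the single candidate 9. So r3c6=9.
Step 48. [r5c3∈{4}] r5c3 has the single candidate 4. So r5c3=4.
Step 49. [r4c5∈{9}] only 9 remains possible at r4c5 ⇒ r4c5=9.
Step 50. [r3c1∈{8}] r3c1's peers cover all but 8. So r3c1=8.
Step 51. [r8c9∈{5}] nothing but 5 survives at r8c9 ⇒ r8c9=5.
Step 52. [r6c5∈{7}] r6c5's peers cover all but 7, so r6c5=7.
Step 53. [r9c2∈{7}] r9c2 is down to just 7, so r9c2=7.

Answer: 7 4 2 5 3 8 1 6 9 / 5 3 9 1 6 7 4 2 8 / 8 1 6 4 2 9 3 5 7 / 1 2 7 3 9 5 8 4 6 / 9 8 4 6 1 2 5 7 3 / 3 6 5 8 7 4 2 9 1 / 2 5 1 7 8 6 9 3 4 / 6 9 8 2 4 3 7 1 5 / 4 7 3 9 5 1 6 8 2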